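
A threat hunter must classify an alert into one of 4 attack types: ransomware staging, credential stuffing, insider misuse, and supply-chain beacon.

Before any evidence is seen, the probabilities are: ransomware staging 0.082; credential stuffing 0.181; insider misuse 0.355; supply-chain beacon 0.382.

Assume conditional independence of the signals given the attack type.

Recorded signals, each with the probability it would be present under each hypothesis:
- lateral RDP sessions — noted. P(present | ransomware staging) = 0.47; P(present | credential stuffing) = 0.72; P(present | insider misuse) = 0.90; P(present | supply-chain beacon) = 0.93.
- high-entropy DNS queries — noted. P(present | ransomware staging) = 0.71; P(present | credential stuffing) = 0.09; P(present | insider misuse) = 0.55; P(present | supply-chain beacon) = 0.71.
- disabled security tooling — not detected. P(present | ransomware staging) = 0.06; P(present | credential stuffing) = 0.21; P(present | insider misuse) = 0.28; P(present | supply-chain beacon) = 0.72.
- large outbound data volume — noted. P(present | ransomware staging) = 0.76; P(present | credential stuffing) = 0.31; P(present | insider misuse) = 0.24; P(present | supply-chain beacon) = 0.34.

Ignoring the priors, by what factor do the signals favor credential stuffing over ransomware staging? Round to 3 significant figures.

Joint likelihood of the signal pattern under each hypothesis (using 1 − P(present | H) for each absent signal):
  credential stuffing: 0.72 × 0.09 × (1 − 0.21) × 0.31 = 0.01587
  ransomware staging: 0.47 × 0.71 × (1 − 0.06) × 0.76 = 0.2384
Bayes factor = 0.01587 / 0.2384 ≈ 0.0666

0.0666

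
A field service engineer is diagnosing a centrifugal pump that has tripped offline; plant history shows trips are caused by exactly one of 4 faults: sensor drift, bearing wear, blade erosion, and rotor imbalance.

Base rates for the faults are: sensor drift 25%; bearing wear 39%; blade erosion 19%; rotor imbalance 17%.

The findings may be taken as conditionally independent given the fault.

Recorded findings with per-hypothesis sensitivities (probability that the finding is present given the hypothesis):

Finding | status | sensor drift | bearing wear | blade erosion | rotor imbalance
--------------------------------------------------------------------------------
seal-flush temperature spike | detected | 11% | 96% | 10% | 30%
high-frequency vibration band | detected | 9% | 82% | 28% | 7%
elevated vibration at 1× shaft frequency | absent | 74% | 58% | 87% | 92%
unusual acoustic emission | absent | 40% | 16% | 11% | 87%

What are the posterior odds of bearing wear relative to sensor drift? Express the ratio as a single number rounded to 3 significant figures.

281

Posterior odds equal prior odds times the likelihood ratio; only the two competing hypotheses matter (using 1 − P(present | H) for each absent finding).
  bearing wear: 0.39 × 0.96 × 0.82 × (1 − 0.58) × (1 − 0.16) = 0.10831
  sensor drift: 0.25 × 0.11 × 0.09 × (1 − 0.74) × (1 − 0.40) = 0.0003861
Odds(bearing wear : sensor drift) = 0.10831 / 0.0003861 ≈ 281.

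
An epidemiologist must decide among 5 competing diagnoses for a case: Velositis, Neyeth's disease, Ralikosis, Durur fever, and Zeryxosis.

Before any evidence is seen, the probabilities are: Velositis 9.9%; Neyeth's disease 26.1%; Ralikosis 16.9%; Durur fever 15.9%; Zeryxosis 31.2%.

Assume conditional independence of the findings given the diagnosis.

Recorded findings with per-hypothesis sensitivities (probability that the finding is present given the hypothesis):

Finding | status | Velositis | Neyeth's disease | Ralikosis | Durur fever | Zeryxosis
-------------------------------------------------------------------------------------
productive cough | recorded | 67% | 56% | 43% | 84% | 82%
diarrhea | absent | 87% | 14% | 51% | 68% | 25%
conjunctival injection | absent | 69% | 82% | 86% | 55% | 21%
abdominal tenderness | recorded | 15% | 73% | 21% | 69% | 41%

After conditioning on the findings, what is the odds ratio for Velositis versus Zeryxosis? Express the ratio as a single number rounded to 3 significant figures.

The normalizing constant cancels in an odds ratio, so compute prior × likelihood for the two hypotheses only (using 1 − P(present | H) for each absent finding):
  Velositis: 0.099 × 0.67 × (1 − 0.87) × (1 − 0.69) × 0.15 = 0.00040096
  Zeryxosis: 0.312 × 0.82 × (1 − 0.25) × (1 − 0.21) × 0.41 = 0.06215
Odds(Velositis : Zeryxosis) = 0.00040096 / 0.06215 ≈ 0.00645.

0.00645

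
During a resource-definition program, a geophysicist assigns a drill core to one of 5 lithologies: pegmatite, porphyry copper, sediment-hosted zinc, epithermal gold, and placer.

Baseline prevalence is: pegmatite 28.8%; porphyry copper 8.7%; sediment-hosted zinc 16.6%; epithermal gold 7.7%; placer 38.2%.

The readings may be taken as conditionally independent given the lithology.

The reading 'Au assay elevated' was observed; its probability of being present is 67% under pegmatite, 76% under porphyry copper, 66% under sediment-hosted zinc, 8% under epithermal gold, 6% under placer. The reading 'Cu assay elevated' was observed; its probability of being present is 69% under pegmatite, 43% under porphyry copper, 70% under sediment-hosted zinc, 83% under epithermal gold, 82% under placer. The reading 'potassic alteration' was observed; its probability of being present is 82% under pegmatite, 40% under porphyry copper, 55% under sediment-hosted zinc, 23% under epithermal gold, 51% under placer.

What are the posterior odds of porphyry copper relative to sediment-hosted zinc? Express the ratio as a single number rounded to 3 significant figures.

The normalizing constant cancels in an odds ratio, so compute prior × likelihood for the two hypotheses only:
  porphyry copper: 0.087 × 0.76 × 0.43 × 0.40 = 0.011373
  sediment-hosted zinc: 0.166 × 0.66 × 0.70 × 0.55 = 0.042181
Posterior odds = 0.011373 / 0.042181 ≈ 0.270.

0.270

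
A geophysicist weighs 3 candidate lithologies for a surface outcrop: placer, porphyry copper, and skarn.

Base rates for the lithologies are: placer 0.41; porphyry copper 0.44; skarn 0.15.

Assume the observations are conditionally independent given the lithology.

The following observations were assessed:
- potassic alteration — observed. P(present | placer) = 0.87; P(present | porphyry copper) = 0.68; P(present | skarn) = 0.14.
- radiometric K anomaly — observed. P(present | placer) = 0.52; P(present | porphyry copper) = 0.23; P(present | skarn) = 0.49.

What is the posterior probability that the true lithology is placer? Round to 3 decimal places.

0.701

By Bayes' rule with conditional independence, the unnormalized weight for each hypothesis is prior × ∏ likelihoods:
  placer: 0.41 × 0.87 × 0.52 = 0.18548
  porphyry copper: 0.44 × 0.68 × 0.23 = 0.068816
  skarn: 0.15 × 0.14 × 0.49 = 0.01029
Marginal likelihood of the evidence = 0.26459.
P(placer | evidence) = 0.18548 / 0.26459 ≈ 0.701.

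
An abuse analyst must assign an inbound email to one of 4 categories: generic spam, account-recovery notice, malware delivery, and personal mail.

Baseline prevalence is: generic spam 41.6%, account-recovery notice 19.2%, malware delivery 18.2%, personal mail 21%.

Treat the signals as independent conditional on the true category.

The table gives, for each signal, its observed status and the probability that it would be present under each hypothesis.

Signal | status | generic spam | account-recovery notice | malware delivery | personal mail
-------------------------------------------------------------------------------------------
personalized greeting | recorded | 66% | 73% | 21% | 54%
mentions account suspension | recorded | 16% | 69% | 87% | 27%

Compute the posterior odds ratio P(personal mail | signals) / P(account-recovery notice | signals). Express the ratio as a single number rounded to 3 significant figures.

Posterior odds equal prior odds times the likelihood ratio; only the two competing hypotheses matter.
  personal mail: 0.210 × 0.54 × 0.27 = 0.030618
  account-recovery notice: 0.192 × 0.73 × 0.69 = 0.09671
Odds(personal mail : account-recovery notice) = 0.030618 / 0.09671 ≈ 0.317.

0.317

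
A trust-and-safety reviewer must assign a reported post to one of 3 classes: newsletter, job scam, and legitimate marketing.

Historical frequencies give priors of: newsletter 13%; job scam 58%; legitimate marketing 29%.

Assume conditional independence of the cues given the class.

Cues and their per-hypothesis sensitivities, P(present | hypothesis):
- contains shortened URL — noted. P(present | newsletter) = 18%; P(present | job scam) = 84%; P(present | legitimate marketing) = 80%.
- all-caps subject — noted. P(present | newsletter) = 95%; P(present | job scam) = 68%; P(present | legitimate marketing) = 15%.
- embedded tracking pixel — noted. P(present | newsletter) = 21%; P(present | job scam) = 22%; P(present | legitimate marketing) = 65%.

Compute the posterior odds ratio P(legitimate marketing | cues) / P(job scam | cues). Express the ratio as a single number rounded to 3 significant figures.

0.310

Unnormalized posterior weight (prior times the cue likelihoods) for each of the two hypotheses:
  legitimate marketing: 0.29 × 0.80 × 0.15 × 0.65 = 0.02262
  job scam: 0.58 × 0.84 × 0.68 × 0.22 = 0.072885
Posterior odds = 0.02262 / 0.072885 ≈ 0.310.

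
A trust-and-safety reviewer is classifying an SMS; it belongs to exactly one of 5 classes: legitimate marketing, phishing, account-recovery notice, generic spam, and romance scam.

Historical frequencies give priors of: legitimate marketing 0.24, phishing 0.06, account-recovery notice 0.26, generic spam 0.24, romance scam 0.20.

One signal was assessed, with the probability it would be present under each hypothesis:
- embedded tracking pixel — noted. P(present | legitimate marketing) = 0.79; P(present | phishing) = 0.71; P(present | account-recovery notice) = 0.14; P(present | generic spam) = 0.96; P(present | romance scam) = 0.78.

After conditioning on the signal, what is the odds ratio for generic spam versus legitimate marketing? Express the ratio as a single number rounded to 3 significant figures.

1.22

The normalizing constant cancels in an odds ratio, so compute prior × likelihood for the two hypotheses only:
  generic spam: 0.24 × 0.96 = 0.2304
  legitimate marketing: 0.24 × 0.79 = 0.1896
Posterior odds = 0.2304 / 0.1896 ≈ 1.22.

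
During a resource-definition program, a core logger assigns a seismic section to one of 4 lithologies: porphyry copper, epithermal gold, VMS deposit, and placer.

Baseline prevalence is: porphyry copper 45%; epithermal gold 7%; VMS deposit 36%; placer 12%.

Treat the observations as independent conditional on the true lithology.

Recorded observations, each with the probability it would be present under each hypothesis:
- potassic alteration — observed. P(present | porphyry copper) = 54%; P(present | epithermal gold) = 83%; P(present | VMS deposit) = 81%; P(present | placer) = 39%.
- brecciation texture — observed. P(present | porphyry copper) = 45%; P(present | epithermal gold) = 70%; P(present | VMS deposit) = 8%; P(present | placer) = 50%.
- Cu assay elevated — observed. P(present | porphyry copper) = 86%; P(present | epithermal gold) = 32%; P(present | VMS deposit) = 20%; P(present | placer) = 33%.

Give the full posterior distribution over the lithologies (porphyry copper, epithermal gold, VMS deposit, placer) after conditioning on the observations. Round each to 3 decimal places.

0.787, 0.109, 0.039, 0.065

Multiply each prior by the joint likelihood of the evidence pattern:
  porphyry copper: 0.45 × 0.54 × 0.45 × 0.86 = 0.094041
  epithermal gold: 0.07 × 0.83 × 0.70 × 0.32 = 0.013014
  VMS deposit: 0.36 × 0.81 × 0.08 × 0.20 = 0.0046656
  placer: 0.12 × 0.39 × 0.50 × 0.33 = 0.007722
Marginal likelihood of the evidence = 0.11944.
P(porphyry copper | evidence) = 0.094041 / 0.11944 ≈ 0.787
P(epithermal gold | evidence) = 0.013014 / 0.11944 ≈ 0.109
P(VMS deposit | evidence) = 0.0046656 / 0.11944 ≈ 0.039
P(placer | evidence) = 0.007722 / 0.11944 ≈ 0.065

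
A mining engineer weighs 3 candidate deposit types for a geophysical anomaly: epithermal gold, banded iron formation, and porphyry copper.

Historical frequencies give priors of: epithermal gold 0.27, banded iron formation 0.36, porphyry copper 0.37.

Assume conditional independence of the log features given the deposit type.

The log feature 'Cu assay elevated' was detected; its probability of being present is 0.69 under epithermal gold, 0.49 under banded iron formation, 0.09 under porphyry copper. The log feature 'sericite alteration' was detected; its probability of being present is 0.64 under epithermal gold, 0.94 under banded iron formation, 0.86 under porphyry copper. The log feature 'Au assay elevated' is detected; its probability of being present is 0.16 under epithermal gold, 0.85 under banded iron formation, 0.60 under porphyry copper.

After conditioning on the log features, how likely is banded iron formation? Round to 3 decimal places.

0.795

Multiply each prior by the joint likelihood of the log feature pattern:
  epithermal gold: 0.27 × 0.69 × 0.64 × 0.16 = 0.019077
  banded iron formation: 0.36 × 0.49 × 0.94 × 0.85 = 0.14094
  porphyry copper: 0.37 × 0.09 × 0.86 × 0.60 = 0.017183
Marginal likelihood of the evidence = 0.1772.
P(banded iron formation | evidence) = 0.14094 / 0.1772 ≈ 0.795.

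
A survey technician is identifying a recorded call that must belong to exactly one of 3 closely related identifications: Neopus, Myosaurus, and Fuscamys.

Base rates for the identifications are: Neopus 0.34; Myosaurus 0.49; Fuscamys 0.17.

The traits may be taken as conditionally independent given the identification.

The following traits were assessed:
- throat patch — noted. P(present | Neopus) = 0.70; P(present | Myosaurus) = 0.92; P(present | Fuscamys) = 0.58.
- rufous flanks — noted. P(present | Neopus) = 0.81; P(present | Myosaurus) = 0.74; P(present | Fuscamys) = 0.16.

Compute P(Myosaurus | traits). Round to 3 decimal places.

For each hypothesis, the unnormalized posterior weight is prior × product of the trait likelihoods:
  Neopus: 0.34 × 0.70 × 0.81 = 0.19278
  Myosaurus: 0.49 × 0.92 × 0.74 = 0.33359
  Fuscamys: 0.17 × 0.58 × 0.16 = 0.015776
The unnormalized weights sum to 0.54215.
P(Myosaurus | evidence) = 0.33359 / 0.54215 ≈ 0.615.

0.615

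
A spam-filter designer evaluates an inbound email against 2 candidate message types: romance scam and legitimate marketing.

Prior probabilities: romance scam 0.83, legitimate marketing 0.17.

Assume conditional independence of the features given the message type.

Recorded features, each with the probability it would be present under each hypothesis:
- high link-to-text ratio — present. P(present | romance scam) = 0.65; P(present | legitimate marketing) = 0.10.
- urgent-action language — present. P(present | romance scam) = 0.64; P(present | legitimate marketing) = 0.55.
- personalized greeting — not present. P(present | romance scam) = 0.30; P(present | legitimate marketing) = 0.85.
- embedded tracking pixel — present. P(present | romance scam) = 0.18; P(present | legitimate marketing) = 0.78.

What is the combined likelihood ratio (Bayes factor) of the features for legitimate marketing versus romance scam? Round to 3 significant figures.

0.123

Joint likelihood of the feature pattern under each hypothesis (using 1 − P(present | H) for each absent feature):
  legitimate marketing: 0.10 × 0.55 × (1 − 0.85) × 0.78 = 0.006435
  romance scam: 0.65 × 0.64 × (1 − 0.30) × 0.18 = 0.052416
Bayes factor = 0.006435 / 0.052416 ≈ 0.123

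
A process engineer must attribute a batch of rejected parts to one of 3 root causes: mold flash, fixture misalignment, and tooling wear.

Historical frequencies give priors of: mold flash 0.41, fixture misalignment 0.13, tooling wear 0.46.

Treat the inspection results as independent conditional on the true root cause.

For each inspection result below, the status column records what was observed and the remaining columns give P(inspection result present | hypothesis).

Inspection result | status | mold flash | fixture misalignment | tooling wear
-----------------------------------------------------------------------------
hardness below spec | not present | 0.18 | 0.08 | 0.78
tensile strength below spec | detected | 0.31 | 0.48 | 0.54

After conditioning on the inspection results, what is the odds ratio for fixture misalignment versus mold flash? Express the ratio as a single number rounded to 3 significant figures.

Unnormalized posterior weight (prior times the inspection result likelihoods) for each of the two hypotheses (using 1 − P(present | H) for each absent inspection result):
  fixture misalignment: 0.13 × (1 − 0.08) × 0.48 = 0.057408
  mold flash: 0.41 × (1 − 0.18) × 0.31 = 0.10422
Posterior odds = 0.057408 / 0.10422 ≈ 0.551.

0.551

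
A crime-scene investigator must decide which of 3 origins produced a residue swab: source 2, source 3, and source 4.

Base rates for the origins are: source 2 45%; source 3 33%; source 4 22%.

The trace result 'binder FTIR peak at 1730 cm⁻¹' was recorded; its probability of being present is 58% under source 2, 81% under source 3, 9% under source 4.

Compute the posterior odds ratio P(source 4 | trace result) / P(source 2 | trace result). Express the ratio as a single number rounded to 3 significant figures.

0.0759

Posterior odds equal prior odds times the likelihood ratio; only the two competing hypotheses matter.
  source 4: 0.22 × 0.09 = 0.0198
  source 2: 0.45 × 0.58 = 0.261
Posterior odds = 0.0198 / 0.261 ≈ 0.0759.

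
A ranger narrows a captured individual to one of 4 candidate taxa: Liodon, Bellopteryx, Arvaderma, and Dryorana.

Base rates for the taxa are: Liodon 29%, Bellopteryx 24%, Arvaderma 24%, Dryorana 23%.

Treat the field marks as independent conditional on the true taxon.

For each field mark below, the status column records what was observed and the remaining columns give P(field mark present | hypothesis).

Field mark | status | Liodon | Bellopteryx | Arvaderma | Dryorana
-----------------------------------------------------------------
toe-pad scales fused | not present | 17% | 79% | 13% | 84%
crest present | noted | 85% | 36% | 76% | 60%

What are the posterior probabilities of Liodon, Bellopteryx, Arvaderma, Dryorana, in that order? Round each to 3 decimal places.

For each hypothesis, the unnormalized posterior weight is prior × product of the field mark likelihoods (using 1 − P(present | H) for each absent field mark):
  Liodon: 0.29 × (1 − 0.17) × 0.85 = 0.20459
  Bellopteryx: 0.24 × (1 − 0.79) × 0.36 = 0.018144
  Arvaderma: 0.24 × (1 − 0.13) × 0.76 = 0.15869
  Dryorana: 0.23 × (1 − 0.84) × 0.60 = 0.02208
The unnormalized weights sum to 0.40351.
P(Liodon | evidence) = 0.20459 / 0.40351 ≈ 0.507
P(Bellopteryx | evidence) = 0.018144 / 0.40351 ≈ 0.045
P(Arvaderma | evidence) = 0.15869 / 0.40351 ≈ 0.393
P(Dryorana | evidence) = 0.02208 / 0.40351 ≈ 0.055

0.507, 0.045, 0.393, 0.055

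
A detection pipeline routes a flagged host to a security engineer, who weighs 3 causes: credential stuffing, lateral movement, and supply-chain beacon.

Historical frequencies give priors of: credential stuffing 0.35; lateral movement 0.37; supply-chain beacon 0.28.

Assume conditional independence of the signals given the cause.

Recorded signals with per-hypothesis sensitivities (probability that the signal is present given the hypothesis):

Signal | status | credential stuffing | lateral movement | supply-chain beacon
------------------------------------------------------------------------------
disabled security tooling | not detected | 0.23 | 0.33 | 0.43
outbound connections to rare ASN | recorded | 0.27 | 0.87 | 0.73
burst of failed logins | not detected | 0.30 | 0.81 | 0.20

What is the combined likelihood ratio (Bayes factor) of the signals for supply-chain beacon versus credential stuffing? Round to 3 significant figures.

2.29

Joint likelihood of the signal pattern under each hypothesis (using 1 − P(present | H) for each absent signal):
  supply-chain beacon: (1 − 0.43) × 0.73 × (1 − 0.20) = 0.33288
  credential stuffing: (1 − 0.23) × 0.27 × (1 − 0.30) = 0.14553
Bayes factor = 0.33288 / 0.14553 ≈ 2.29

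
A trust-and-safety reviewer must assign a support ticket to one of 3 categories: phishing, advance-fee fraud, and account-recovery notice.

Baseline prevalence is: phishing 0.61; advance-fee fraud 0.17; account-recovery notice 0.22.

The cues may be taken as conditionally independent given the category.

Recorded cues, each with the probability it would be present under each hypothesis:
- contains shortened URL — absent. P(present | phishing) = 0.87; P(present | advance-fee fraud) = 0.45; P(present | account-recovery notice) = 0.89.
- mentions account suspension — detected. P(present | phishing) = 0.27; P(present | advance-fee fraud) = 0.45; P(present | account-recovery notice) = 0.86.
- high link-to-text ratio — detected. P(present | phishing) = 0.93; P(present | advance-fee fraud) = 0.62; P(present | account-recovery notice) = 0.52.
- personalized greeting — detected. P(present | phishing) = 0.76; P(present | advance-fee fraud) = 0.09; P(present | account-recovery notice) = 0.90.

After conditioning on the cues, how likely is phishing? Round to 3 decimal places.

By Bayes' rule with conditional independence, the unnormalized weight for each hypothesis is prior × ∏ likelihoods (using 1 − P(present | H) for each absent cue):
  phishing: 0.61 × (1 − 0.87) × 0.27 × 0.93 × 0.76 = 0.015133
  advance-fee fraud: 0.17 × (1 − 0.45) × 0.45 × 0.62 × 0.09 = 0.0023478
  account-recovery notice: 0.22 × (1 − 0.89) × 0.86 × 0.52 × 0.90 = 0.00974
The unnormalized weights sum to 0.027221.
P(phishing | evidence) = 0.015133 / 0.027221 ≈ 0.556.

0.556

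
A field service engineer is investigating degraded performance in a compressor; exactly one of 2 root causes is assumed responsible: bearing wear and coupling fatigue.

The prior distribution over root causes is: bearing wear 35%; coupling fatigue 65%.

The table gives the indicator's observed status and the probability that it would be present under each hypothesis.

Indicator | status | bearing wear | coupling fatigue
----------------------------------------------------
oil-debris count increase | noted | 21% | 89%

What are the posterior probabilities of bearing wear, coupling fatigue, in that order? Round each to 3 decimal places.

0.113, 0.887

For each hypothesis, the unnormalized posterior weight is prior × likelihood:
  bearing wear: 0.35 × 0.21 = 0.0735
  coupling fatigue: 0.65 × 0.89 = 0.5785
Marginal likelihood of the evidence = 0.652.
P(bearing wear | evidence) = 0.0735 / 0.652 ≈ 0.113
P(coupling fatigue | evidence) = 0.5785 / 0.652 ≈ 0.887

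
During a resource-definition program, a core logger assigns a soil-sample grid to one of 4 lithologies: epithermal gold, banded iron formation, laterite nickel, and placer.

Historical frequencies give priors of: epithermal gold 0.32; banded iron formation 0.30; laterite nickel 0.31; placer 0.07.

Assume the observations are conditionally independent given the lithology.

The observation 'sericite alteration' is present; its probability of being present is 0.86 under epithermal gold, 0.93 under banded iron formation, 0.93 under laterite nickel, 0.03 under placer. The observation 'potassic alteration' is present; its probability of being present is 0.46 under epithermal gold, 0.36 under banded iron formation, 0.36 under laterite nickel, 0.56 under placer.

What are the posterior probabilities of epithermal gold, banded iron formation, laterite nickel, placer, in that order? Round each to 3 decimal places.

For each hypothesis, the unnormalized posterior weight is prior × product of the observation likelihoods:
  epithermal gold: 0.32 × 0.86 × 0.46 = 0.12659
  banded iron formation: 0.30 × 0.93 × 0.36 = 0.10044
  laterite nickel: 0.31 × 0.93 × 0.36 = 0.10379
  placer: 0.07 × 0.03 × 0.56 = 0.001176
The unnormalized weights sum to 0.332.
P(epithermal gold | evidence) = 0.12659 / 0.332 ≈ 0.381
P(banded iron formation | evidence) = 0.10044 / 0.332 ≈ 0.303
P(laterite nickel | evidence) = 0.10379 / 0.332 ≈ 0.313
P(placer | evidence) = 0.001176 / 0.332 ≈ 0.004

0.381, 0.303, 0.313, 0.004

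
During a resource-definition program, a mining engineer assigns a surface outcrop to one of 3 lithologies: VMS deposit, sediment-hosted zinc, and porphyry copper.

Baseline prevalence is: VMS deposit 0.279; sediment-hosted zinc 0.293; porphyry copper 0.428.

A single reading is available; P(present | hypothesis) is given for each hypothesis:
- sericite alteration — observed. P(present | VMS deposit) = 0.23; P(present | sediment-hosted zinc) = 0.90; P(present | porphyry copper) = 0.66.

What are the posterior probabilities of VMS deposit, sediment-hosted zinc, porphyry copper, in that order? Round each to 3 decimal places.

0.105, 0.432, 0.463

By Bayes' rule, the unnormalized weight for each hypothesis is prior × likelihood:
  VMS deposit: 0.279 × 0.23 = 0.06417
  sediment-hosted zinc: 0.293 × 0.90 = 0.2637
  porphyry copper: 0.428 × 0.66 = 0.28248
Marginal likelihood of the evidence = 0.61035.
P(VMS deposit | evidence) = 0.06417 / 0.61035 ≈ 0.105
P(sediment-hosted zinc | evidence) = 0.2637 / 0.61035 ≈ 0.432
P(porphyry copper | evidence) = 0.28248 / 0.61035 ≈ 0.463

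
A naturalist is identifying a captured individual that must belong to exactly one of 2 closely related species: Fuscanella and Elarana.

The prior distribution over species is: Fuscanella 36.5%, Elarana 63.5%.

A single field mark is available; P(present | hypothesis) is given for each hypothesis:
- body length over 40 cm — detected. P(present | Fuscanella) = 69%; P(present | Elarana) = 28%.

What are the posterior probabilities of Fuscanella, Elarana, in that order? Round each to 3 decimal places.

0.586, 0.414

For each hypothesis, the unnormalized posterior weight is prior × likelihood:
  Fuscanella: 0.365 × 0.69 = 0.25185
  Elarana: 0.635 × 0.28 = 0.1778
Normalizing constant Z = 0.25185 + 0.1778 = 0.42965.
P(Fuscanella | evidence) = 0.25185 / 0.42965 ≈ 0.586
P(Elarana | evidence) = 0.1778 / 0.42965 ≈ 0.414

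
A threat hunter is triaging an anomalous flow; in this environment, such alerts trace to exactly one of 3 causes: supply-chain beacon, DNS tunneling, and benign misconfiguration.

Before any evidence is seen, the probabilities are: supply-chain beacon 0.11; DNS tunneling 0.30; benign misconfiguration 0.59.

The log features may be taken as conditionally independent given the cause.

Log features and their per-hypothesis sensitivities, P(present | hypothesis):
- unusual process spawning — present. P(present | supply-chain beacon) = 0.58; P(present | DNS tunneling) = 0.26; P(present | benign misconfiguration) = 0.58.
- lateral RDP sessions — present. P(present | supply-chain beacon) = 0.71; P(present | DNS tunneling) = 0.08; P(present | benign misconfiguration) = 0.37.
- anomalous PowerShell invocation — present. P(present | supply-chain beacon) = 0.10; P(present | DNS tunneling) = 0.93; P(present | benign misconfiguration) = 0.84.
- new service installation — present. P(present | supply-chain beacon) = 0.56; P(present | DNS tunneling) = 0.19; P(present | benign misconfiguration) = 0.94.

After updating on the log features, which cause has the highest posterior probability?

By Bayes' rule with conditional independence, the unnormalized weight for each hypothesis is prior × ∏ likelihoods:
  supply-chain beacon: 0.11 × 0.58 × 0.71 × 0.10 × 0.56 = 0.0025367
  DNS tunneling: 0.30 × 0.26 × 0.08 × 0.93 × 0.19 = 0.0011026
  benign misconfiguration: 0.59 × 0.58 × 0.37 × 0.84 × 0.94 = 0.099974
Marginal likelihood of the evidence = 0.10361.
P(supply-chain beacon | evidence) ≈ 0.0025367 / 0.10361 ≈ 0.024
P(DNS tunneling | evidence) ≈ 0.0011026 / 0.10361 ≈ 0.011
P(benign misconfiguration | evidence) ≈ 0.099974 / 0.10361 ≈ 0.965
The largest is 0.965, so benign misconfiguration is most probable.

benign misconfiguration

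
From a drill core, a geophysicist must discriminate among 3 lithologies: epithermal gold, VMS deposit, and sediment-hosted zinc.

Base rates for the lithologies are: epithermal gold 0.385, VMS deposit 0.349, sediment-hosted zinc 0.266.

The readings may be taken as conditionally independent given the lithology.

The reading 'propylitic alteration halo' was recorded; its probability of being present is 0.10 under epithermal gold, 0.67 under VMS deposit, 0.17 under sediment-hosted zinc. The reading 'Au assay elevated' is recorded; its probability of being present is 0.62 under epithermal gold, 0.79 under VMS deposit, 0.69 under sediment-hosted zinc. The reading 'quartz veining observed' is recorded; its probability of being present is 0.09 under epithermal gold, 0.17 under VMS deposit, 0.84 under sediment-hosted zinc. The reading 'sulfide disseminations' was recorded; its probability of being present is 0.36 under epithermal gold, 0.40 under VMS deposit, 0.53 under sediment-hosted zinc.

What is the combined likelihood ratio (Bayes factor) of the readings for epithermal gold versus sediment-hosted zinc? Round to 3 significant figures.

0.0385

The Bayes factor is the ratio of the joint likelihoods of the reading pattern under the two hypotheses.
  epithermal gold: 0.10 × 0.62 × 0.09 × 0.36 = 0.0020088
  sediment-hosted zinc: 0.17 × 0.69 × 0.84 × 0.53 = 0.052222
Bayes factor = 0.0020088 / 0.052222 ≈ 0.0385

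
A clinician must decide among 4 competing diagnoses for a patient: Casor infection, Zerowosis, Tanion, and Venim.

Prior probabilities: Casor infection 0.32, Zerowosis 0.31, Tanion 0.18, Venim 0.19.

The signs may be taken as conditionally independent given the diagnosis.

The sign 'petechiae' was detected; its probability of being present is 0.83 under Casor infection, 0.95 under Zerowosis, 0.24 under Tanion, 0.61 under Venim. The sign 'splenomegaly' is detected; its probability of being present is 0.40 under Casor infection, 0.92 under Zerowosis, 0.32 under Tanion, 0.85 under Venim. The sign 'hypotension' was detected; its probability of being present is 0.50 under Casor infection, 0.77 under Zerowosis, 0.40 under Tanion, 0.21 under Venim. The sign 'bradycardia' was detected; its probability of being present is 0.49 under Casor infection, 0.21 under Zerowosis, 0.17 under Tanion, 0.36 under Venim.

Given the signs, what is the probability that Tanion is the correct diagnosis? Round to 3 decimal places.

By Bayes' rule with conditional independence, the unnormalized weight for each hypothesis is prior × ∏ likelihoods:
  Casor infection: 0.32 × 0.83 × 0.40 × 0.50 × 0.49 = 0.026029
  Zerowosis: 0.31 × 0.95 × 0.92 × 0.77 × 0.21 = 0.043811
  Tanion: 0.18 × 0.24 × 0.32 × 0.40 × 0.17 = 0.00094003
  Venim: 0.19 × 0.61 × 0.85 × 0.21 × 0.36 = 0.0074477
Normalizing constant Z = 0.026029 + 0.043811 + 0.00094003 + 0.0074477 = 0.078228.
P(Tanion | evidence) = 0.00094003 / 0.078228 ≈ 0.012.

0.012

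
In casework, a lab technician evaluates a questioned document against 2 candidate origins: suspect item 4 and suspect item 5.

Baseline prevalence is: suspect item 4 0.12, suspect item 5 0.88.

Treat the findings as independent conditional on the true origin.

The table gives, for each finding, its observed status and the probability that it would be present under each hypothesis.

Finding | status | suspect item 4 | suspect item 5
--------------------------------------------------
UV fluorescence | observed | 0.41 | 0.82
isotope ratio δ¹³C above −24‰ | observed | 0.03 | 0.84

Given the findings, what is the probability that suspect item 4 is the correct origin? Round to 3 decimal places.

By Bayes' rule with conditional independence, the unnormalized weight for each hypothesis is prior × ∏ likelihoods:
  suspect item 4: 0.12 × 0.41 × 0.03 = 0.001476
  suspect item 5: 0.88 × 0.82 × 0.84 = 0.60614
The unnormalized weights sum to 0.60762.
P(suspect item 4 | evidence) = 0.001476 / 0.60762 ≈ 0.002.

0.002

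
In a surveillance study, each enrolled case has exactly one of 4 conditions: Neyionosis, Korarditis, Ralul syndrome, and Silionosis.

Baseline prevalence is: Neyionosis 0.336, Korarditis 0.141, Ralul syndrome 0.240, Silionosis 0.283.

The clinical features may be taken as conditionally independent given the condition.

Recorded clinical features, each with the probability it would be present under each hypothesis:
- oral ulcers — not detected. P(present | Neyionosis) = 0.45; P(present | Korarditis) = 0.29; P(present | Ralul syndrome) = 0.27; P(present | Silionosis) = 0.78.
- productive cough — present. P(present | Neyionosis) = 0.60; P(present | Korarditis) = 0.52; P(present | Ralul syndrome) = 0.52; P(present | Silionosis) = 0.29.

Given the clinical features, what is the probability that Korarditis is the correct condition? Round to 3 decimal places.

0.191

For each hypothesis, the unnormalized posterior weight is prior × product of the clinical feature likelihoods (using 1 − P(present | H) for each absent clinical feature):
  Neyionosis: 0.336 × (1 − 0.45) × 0.60 = 0.11088
  Korarditis: 0.141 × (1 − 0.29) × 0.52 = 0.052057
  Ralul syndrome: 0.240 × (1 − 0.27) × 0.52 = 0.091104
  Silionosis: 0.283 × (1 − 0.78) × 0.29 = 0.018055
Normalizing constant Z = 0.11088 + 0.052057 + 0.091104 + 0.018055 = 0.2721.
P(Korarditis | evidence) = 0.052057 / 0.2721 ≈ 0.191.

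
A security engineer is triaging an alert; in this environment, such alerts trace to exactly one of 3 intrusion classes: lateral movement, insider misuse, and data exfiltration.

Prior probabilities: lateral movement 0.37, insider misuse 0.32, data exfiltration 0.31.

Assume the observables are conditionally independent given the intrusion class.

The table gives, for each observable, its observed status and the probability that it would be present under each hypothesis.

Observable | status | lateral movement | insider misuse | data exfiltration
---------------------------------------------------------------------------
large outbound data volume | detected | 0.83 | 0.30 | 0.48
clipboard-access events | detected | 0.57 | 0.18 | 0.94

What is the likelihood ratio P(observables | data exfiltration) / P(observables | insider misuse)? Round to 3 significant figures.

8.36

Take the product of per-observable likelihoods under each hypothesis, then divide.
  data exfiltration: 0.48 × 0.94 = 0.4512
  insider misuse: 0.30 × 0.18 = 0.054
Bayes factor = 0.4512 / 0.054 ≈ 8.36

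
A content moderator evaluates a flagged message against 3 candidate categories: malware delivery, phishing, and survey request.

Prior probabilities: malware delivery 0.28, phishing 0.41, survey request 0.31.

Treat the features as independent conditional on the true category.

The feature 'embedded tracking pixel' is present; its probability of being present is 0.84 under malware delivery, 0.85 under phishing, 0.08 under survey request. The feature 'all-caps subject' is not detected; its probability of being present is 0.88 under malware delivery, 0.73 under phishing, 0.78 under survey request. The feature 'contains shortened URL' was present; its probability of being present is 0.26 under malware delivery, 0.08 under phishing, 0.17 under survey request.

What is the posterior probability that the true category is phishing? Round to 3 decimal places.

0.477

Multiply each prior by the joint likelihood of the feature pattern (using 1 − P(present | H) for each absent feature):
  malware delivery: 0.28 × 0.84 × (1 − 0.88) × 0.26 = 0.0073382
  phishing: 0.41 × 0.85 × (1 − 0.73) × 0.08 = 0.0075276
  survey request: 0.31 × 0.08 × (1 − 0.78) × 0.17 = 0.00092752
The unnormalized weights sum to 0.015793.
P(phishing | evidence) = 0.0075276 / 0.015793 ≈ 0.477.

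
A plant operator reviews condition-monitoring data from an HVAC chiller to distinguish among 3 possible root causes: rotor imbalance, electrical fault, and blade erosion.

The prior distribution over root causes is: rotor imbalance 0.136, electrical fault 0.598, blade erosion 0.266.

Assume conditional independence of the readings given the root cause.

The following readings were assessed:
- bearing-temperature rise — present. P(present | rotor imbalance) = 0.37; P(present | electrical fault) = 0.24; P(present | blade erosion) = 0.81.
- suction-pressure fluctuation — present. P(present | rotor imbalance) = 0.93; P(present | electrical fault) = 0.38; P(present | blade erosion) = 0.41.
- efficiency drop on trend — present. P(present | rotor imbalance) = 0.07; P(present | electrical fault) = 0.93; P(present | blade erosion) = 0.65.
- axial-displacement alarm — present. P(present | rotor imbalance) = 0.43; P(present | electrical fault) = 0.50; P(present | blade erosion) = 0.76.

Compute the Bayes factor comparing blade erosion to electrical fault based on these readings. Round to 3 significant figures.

Take the product of per-reading likelihoods under each hypothesis, then divide.
  blade erosion: 0.81 × 0.41 × 0.65 × 0.76 = 0.16406
  electrical fault: 0.24 × 0.38 × 0.93 × 0.50 = 0.042408
Bayes factor = 0.16406 / 0.042408 ≈ 3.87

3.87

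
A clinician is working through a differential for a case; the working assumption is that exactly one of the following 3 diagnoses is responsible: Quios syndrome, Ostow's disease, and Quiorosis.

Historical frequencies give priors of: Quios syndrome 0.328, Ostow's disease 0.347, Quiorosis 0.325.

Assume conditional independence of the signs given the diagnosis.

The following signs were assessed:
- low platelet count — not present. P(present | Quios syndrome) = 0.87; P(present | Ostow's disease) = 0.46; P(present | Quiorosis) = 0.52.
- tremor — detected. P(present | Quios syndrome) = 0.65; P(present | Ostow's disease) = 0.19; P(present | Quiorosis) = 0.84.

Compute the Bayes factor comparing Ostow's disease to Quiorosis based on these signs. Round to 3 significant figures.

0.254

Take the product of per-sign likelihoods under each hypothesis (using 1 − P(present | H) for each absent sign), then divide.
  Ostow's disease: (1 − 0.46) × 0.19 = 0.1026
  Quiorosis: (1 − 0.52) × 0.84 = 0.4032
Bayes factor = 0.1026 / 0.4032 ≈ 0.254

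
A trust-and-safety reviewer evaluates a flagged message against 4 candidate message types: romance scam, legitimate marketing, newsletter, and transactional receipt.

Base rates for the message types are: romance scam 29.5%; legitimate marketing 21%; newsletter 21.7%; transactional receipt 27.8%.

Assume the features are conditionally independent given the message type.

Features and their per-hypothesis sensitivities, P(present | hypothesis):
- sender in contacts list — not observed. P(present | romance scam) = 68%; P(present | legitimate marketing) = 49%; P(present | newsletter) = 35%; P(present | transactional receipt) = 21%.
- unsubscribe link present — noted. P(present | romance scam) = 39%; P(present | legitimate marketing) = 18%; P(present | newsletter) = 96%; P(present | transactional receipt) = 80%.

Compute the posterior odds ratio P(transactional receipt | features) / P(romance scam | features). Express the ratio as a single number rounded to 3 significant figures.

Unnormalized posterior weight (prior times the feature likelihoods) for each of the two hypotheses (using 1 − P(present | H) for each absent feature):
  transactional receipt: 0.278 × (1 − 0.21) × 0.80 = 0.1757
  romance scam: 0.295 × (1 − 0.68) × 0.39 = 0.036816
Posterior odds = 0.1757 / 0.036816 ≈ 4.77.

4.77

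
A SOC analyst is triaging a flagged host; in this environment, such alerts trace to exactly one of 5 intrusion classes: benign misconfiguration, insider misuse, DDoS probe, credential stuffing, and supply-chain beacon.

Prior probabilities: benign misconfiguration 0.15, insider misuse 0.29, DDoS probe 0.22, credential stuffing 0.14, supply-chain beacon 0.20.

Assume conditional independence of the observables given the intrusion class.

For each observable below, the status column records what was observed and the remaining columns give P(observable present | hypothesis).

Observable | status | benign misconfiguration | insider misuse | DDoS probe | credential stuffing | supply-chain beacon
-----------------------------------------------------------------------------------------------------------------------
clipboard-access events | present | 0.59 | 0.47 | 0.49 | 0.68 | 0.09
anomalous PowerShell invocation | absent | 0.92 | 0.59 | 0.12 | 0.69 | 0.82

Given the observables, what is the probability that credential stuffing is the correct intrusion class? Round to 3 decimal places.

0.155

Multiply each prior by the joint likelihood of the observable pattern (using 1 − P(present | H) for each absent observable):
  benign misconfiguration: 0.15 × 0.59 × (1 − 0.92) = 0.00708
  insider misuse: 0.29 × 0.47 × (1 − 0.59) = 0.055883
  DDoS probe: 0.22 × 0.49 × (1 − 0.12) = 0.094864
  credential stuffing: 0.14 × 0.68 × (1 − 0.69) = 0.029512
  supply-chain beacon: 0.20 × 0.09 × (1 − 0.82) = 0.00324
The unnormalized weights sum to 0.19058.
P(credential stuffing | evidence) = 0.029512 / 0.19058 ≈ 0.155.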